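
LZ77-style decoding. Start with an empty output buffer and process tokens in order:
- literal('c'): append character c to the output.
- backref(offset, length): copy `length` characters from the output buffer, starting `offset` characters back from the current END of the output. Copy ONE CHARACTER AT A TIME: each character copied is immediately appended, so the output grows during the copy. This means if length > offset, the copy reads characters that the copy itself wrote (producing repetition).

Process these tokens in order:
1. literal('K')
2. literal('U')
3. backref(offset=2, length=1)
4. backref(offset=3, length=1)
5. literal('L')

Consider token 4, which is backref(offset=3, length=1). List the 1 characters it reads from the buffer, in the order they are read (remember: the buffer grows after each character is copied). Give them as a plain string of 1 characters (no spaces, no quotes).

Token 1: literal('K'). Output: "K"
Token 2: literal('U'). Output: "KU"
Token 3: backref(off=2, len=1). Copied 'K' from pos 0. Output: "KUK"
Token 4: backref(off=3, len=1). Buffer before: "KUK" (len 3)
  byte 1: read out[0]='K', append. Buffer now: "KUKK"

Answer: K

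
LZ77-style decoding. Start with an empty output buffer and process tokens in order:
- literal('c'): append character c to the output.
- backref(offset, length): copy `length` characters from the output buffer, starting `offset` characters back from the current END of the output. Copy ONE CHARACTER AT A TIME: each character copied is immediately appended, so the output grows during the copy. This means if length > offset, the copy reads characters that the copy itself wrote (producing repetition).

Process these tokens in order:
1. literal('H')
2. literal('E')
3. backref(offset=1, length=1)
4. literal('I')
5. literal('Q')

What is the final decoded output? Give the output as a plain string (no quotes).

Answer: HEEIQ

Derivation:
Token 1: literal('H'). Output: "H"
Token 2: literal('E'). Output: "HE"
Token 3: backref(off=1, len=1). Copied 'E' from pos 1. Output: "HEE"
Token 4: literal('I'). Output: "HEEI"
Token 5: literal('Q'). Output: "HEEIQ"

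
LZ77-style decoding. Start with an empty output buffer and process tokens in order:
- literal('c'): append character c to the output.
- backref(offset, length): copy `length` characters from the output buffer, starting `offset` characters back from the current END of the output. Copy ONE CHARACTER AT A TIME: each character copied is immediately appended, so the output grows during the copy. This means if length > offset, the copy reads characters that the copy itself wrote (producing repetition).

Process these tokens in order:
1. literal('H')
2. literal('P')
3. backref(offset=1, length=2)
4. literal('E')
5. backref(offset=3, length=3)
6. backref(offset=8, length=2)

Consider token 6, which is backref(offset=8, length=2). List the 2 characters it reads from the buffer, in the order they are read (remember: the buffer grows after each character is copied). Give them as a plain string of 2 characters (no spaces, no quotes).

Answer: HP

Derivation:
Token 1: literal('H'). Output: "H"
Token 2: literal('P'). Output: "HP"
Token 3: backref(off=1, len=2) (overlapping!). Copied 'PP' from pos 1. Output: "HPPP"
Token 4: literal('E'). Output: "HPPPE"
Token 5: backref(off=3, len=3). Copied 'PPE' from pos 2. Output: "HPPPEPPE"
Token 6: backref(off=8, len=2). Buffer before: "HPPPEPPE" (len 8)
  byte 1: read out[0]='H', append. Buffer now: "HPPPEPPEH"
  byte 2: read out[1]='P', append. Buffer now: "HPPPEPPEHP"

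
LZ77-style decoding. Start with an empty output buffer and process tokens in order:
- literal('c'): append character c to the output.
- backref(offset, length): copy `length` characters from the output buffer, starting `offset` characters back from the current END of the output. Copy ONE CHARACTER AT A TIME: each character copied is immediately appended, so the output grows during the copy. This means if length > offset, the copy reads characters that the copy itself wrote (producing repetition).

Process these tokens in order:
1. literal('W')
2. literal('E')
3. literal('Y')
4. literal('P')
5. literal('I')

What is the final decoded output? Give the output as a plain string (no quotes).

Answer: WEYPI

Derivation:
Token 1: literal('W'). Output: "W"
Token 2: literal('E'). Output: "WE"
Token 3: literal('Y'). Output: "WEY"
Token 4: literal('P'). Output: "WEYP"
Token 5: literal('I'). Output: "WEYPI"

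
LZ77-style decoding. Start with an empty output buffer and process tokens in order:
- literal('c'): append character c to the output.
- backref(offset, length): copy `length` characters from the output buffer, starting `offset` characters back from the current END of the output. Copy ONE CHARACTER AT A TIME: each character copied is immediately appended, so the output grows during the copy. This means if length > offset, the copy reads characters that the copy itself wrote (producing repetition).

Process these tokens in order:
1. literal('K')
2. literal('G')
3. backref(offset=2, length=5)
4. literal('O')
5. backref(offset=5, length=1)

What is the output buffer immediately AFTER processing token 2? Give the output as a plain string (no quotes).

Answer: KG

Derivation:
Token 1: literal('K'). Output: "K"
Token 2: literal('G'). Output: "KG"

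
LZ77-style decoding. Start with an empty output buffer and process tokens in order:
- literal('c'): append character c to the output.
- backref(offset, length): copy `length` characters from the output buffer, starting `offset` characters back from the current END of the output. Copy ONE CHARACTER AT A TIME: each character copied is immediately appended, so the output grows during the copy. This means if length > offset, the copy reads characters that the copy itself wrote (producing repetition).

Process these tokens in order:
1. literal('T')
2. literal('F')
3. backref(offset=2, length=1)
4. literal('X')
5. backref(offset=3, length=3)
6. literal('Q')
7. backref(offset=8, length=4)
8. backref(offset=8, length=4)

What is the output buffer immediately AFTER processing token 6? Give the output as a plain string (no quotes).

Token 1: literal('T'). Output: "T"
Token 2: literal('F'). Output: "TF"
Token 3: backref(off=2, len=1). Copied 'T' from pos 0. Output: "TFT"
Token 4: literal('X'). Output: "TFTX"
Token 5: backref(off=3, len=3). Copied 'FTX' from pos 1. Output: "TFTXFTX"
Token 6: literal('Q'). Output: "TFTXFTXQ"

Answer: TFTXFTXQ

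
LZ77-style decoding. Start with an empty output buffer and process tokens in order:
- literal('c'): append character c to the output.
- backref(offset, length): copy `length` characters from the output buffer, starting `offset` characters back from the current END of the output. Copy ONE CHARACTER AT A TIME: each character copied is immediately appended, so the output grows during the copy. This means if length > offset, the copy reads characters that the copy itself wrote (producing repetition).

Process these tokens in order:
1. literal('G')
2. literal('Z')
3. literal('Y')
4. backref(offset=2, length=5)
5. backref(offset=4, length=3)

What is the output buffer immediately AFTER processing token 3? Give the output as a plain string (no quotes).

Token 1: literal('G'). Output: "G"
Token 2: literal('Z'). Output: "GZ"
Token 3: literal('Y'). Output: "GZY"

Answer: GZY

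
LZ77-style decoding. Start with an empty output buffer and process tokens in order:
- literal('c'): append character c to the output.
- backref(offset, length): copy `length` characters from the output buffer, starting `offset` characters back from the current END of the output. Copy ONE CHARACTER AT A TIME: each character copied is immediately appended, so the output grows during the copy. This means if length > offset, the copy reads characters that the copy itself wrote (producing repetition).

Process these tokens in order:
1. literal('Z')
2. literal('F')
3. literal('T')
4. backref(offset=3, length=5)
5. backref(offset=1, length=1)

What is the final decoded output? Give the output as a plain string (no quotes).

Token 1: literal('Z'). Output: "Z"
Token 2: literal('F'). Output: "ZF"
Token 3: literal('T'). Output: "ZFT"
Token 4: backref(off=3, len=5) (overlapping!). Copied 'ZFTZF' from pos 0. Output: "ZFTZFTZF"
Token 5: backref(off=1, len=1). Copied 'F' from pos 7. Output: "ZFTZFTZFF"

Answer: ZFTZFTZFF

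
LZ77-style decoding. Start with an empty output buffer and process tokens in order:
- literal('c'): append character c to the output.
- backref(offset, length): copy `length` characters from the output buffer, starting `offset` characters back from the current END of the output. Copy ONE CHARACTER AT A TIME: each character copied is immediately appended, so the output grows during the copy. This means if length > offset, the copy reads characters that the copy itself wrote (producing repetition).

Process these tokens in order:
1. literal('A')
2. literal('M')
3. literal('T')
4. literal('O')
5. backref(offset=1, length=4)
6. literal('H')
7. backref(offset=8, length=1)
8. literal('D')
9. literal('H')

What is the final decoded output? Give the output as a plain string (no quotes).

Answer: AMTOOOOOHMDH

Derivation:
Token 1: literal('A'). Output: "A"
Token 2: literal('M'). Output: "AM"
Token 3: literal('T'). Output: "AMT"
Token 4: literal('O'). Output: "AMTO"
Token 5: backref(off=1, len=4) (overlapping!). Copied 'OOOO' from pos 3. Output: "AMTOOOOO"
Token 6: literal('H'). Output: "AMTOOOOOH"
Token 7: backref(off=8, len=1). Copied 'M' from pos 1. Output: "AMTOOOOOHM"
Token 8: literal('D'). Output: "AMTOOOOOHMD"
Token 9: literal('H'). Output: "AMTOOOOOHMDH"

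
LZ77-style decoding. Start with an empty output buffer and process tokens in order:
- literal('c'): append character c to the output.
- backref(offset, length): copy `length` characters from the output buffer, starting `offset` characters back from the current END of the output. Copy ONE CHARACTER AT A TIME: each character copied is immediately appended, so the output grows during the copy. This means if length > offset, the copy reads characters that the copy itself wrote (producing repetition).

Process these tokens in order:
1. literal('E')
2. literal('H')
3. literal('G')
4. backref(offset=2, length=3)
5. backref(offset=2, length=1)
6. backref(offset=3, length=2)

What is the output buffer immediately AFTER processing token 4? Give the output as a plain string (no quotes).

Answer: EHGHGH

Derivation:
Token 1: literal('E'). Output: "E"
Token 2: literal('H'). Output: "EH"
Token 3: literal('G'). Output: "EHG"
Token 4: backref(off=2, len=3) (overlapping!). Copied 'HGH' from pos 1. Output: "EHGHGH"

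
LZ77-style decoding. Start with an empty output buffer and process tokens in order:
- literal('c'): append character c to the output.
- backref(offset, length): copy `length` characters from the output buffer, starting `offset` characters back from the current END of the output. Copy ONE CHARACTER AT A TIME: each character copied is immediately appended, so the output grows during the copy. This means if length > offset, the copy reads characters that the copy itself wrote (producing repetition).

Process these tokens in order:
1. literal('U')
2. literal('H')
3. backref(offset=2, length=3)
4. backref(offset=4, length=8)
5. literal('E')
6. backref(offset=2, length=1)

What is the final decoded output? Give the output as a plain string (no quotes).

Token 1: literal('U'). Output: "U"
Token 2: literal('H'). Output: "UH"
Token 3: backref(off=2, len=3) (overlapping!). Copied 'UHU' from pos 0. Output: "UHUHU"
Token 4: backref(off=4, len=8) (overlapping!). Copied 'HUHUHUHU' from pos 1. Output: "UHUHUHUHUHUHU"
Token 5: literal('E'). Output: "UHUHUHUHUHUHUE"
Token 6: backref(off=2, len=1). Copied 'U' from pos 12. Output: "UHUHUHUHUHUHUEU"

Answer: UHUHUHUHUHUHUEU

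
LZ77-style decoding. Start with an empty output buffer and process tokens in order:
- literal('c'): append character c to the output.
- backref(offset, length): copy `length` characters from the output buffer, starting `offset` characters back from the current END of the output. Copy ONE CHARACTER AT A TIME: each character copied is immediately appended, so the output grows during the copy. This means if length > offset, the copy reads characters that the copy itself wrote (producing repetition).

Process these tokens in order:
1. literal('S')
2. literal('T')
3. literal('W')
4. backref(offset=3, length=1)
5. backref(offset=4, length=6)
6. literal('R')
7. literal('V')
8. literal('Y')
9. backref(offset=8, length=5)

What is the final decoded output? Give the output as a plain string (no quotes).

Token 1: literal('S'). Output: "S"
Token 2: literal('T'). Output: "ST"
Token 3: literal('W'). Output: "STW"
Token 4: backref(off=3, len=1). Copied 'S' from pos 0. Output: "STWS"
Token 5: backref(off=4, len=6) (overlapping!). Copied 'STWSST' from pos 0. Output: "STWSSTWSST"
Token 6: literal('R'). Output: "STWSSTWSSTR"
Token 7: literal('V'). Output: "STWSSTWSSTRV"
Token 8: literal('Y'). Output: "STWSSTWSSTRVY"
Token 9: backref(off=8, len=5). Copied 'TWSST' from pos 5. Output: "STWSSTWSSTRVYTWSST"

Answer: STWSSTWSSTRVYTWSST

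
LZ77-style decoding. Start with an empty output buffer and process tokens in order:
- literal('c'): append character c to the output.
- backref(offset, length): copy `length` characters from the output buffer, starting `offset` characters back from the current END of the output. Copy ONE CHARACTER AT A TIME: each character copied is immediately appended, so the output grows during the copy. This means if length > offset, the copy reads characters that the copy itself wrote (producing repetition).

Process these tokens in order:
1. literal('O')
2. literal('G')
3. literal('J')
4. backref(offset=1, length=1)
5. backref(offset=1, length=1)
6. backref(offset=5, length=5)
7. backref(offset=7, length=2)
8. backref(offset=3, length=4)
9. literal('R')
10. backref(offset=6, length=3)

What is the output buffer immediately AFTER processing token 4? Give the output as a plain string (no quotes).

Answer: OGJJ

Derivation:
Token 1: literal('O'). Output: "O"
Token 2: literal('G'). Output: "OG"
Token 3: literal('J'). Output: "OGJ"
Token 4: backref(off=1, len=1). Copied 'J' from pos 2. Output: "OGJJ"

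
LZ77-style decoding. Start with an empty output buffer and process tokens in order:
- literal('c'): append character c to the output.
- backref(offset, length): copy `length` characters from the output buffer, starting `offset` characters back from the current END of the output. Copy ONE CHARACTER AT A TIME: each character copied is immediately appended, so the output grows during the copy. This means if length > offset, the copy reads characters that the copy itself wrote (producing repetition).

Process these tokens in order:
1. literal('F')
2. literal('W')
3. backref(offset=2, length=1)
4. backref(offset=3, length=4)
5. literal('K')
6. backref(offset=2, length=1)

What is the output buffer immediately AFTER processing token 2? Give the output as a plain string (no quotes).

Answer: FW

Derivation:
Token 1: literal('F'). Output: "F"
Token 2: literal('W'). Output: "FW"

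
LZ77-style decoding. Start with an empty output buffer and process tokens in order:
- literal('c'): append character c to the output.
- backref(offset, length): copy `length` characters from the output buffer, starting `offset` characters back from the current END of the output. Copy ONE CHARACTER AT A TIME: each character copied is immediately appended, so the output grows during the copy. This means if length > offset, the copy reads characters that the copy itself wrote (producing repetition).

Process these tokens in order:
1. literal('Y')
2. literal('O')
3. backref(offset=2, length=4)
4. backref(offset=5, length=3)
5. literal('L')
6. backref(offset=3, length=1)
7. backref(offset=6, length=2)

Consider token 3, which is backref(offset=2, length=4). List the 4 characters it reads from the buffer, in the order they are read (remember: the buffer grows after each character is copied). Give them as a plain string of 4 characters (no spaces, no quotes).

Token 1: literal('Y'). Output: "Y"
Token 2: literal('O'). Output: "YO"
Token 3: backref(off=2, len=4). Buffer before: "YO" (len 2)
  byte 1: read out[0]='Y', append. Buffer now: "YOY"
  byte 2: read out[1]='O', append. Buffer now: "YOYO"
  byte 3: read out[2]='Y', append. Buffer now: "YOYOY"
  byte 4: read out[3]='O', append. Buffer now: "YOYOYO"

Answer: YOYO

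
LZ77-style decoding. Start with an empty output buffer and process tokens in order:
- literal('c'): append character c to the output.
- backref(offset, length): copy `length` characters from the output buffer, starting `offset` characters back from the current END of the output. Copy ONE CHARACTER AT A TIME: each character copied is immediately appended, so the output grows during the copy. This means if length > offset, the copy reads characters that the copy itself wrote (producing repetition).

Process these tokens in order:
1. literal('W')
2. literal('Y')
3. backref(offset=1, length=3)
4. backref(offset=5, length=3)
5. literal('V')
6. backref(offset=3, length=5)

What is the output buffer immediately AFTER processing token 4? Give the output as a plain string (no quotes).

Answer: WYYYYWYY

Derivation:
Token 1: literal('W'). Output: "W"
Token 2: literal('Y'). Output: "WY"
Token 3: backref(off=1, len=3) (overlapping!). Copied 'YYY' from pos 1. Output: "WYYYY"
Token 4: backref(off=5, len=3). Copied 'WYY' from pos 0. Output: "WYYYYWYY"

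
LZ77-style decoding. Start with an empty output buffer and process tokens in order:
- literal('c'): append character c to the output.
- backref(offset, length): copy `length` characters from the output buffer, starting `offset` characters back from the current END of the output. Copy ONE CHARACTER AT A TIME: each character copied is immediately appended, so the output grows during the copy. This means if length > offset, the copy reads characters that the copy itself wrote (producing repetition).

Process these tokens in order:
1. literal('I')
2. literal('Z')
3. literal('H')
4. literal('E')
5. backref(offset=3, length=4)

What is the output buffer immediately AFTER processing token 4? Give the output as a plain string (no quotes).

Answer: IZHE

Derivation:
Token 1: literal('I'). Output: "I"
Token 2: literal('Z'). Output: "IZ"
Token 3: literal('H'). Output: "IZH"
Token 4: literal('E'). Output: "IZHE"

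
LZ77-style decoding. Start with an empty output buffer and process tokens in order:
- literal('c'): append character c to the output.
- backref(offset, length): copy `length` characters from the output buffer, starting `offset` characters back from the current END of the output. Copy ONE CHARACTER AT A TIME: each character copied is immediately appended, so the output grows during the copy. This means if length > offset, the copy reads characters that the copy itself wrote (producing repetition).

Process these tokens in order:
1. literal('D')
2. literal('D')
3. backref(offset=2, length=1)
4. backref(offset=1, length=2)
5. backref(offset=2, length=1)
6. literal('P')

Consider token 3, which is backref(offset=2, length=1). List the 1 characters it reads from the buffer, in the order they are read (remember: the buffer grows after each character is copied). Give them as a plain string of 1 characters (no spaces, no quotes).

Answer: D

Derivation:
Token 1: literal('D'). Output: "D"
Token 2: literal('D'). Output: "DD"
Token 3: backref(off=2, len=1). Buffer before: "DD" (len 2)
  byte 1: read out[0]='D', append. Buffer now: "DDD"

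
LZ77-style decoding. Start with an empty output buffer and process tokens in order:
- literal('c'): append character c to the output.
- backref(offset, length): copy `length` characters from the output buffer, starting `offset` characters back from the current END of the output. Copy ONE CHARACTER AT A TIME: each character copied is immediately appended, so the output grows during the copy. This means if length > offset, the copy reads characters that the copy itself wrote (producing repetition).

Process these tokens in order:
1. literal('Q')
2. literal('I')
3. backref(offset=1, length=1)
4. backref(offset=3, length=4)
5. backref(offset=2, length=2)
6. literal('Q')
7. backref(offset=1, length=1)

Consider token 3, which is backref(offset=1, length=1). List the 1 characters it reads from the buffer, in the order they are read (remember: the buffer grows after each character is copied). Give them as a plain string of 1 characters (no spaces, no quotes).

Token 1: literal('Q'). Output: "Q"
Token 2: literal('I'). Output: "QI"
Token 3: backref(off=1, len=1). Buffer before: "QI" (len 2)
  byte 1: read out[1]='I', append. Buffer now: "QII"

Answer: I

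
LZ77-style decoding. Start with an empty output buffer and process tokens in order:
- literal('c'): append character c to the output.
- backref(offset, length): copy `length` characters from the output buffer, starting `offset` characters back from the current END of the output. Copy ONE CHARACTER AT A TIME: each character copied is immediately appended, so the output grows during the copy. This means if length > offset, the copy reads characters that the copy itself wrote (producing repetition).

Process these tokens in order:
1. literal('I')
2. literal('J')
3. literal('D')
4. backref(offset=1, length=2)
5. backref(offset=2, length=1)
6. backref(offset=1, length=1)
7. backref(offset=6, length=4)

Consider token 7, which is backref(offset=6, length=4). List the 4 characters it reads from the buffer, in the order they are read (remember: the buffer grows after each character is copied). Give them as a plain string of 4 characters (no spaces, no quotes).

Token 1: literal('I'). Output: "I"
Token 2: literal('J'). Output: "IJ"
Token 3: literal('D'). Output: "IJD"
Token 4: backref(off=1, len=2) (overlapping!). Copied 'DD' from pos 2. Output: "IJDDD"
Token 5: backref(off=2, len=1). Copied 'D' from pos 3. Output: "IJDDDD"
Token 6: backref(off=1, len=1). Copied 'D' from pos 5. Output: "IJDDDDD"
Token 7: backref(off=6, len=4). Buffer before: "IJDDDDD" (len 7)
  byte 1: read out[1]='J', append. Buffer now: "IJDDDDDJ"
  byte 2: read out[2]='D', append. Buffer now: "IJDDDDDJD"
  byte 3: read out[3]='D', append. Buffer now: "IJDDDDDJDD"
  byte 4: read out[4]='D', append. Buffer now: "IJDDDDDJDDD"

Answer: JDDD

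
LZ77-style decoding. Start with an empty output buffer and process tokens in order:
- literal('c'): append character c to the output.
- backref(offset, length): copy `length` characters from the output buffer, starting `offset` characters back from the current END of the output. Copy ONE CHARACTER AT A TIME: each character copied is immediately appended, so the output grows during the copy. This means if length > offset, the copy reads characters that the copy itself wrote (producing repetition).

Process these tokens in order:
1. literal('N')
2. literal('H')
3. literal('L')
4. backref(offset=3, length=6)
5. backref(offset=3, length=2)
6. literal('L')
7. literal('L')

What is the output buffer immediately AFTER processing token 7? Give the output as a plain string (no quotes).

Token 1: literal('N'). Output: "N"
Token 2: literal('H'). Output: "NH"
Token 3: literal('L'). Output: "NHL"
Token 4: backref(off=3, len=6) (overlapping!). Copied 'NHLNHL' from pos 0. Output: "NHLNHLNHL"
Token 5: backref(off=3, len=2). Copied 'NH' from pos 6. Output: "NHLNHLNHLNH"
Token 6: literal('L'). Output: "NHLNHLNHLNHL"
Token 7: literal('L'). Output: "NHLNHLNHLNHLL"

Answer: NHLNHLNHLNHLL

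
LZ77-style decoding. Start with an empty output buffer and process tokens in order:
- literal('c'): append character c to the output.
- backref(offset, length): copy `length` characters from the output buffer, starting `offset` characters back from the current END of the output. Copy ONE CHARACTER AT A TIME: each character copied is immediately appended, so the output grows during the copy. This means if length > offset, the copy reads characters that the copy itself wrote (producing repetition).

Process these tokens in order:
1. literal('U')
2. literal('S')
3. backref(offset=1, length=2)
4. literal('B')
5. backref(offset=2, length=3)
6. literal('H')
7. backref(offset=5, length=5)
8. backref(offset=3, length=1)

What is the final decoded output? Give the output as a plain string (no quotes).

Answer: USSSBSBSHBSBSHB

Derivation:
Token 1: literal('U'). Output: "U"
Token 2: literal('S'). Output: "US"
Token 3: backref(off=1, len=2) (overlapping!). Copied 'SS' from pos 1. Output: "USSS"
Token 4: literal('B'). Output: "USSSB"
Token 5: backref(off=2, len=3) (overlapping!). Copied 'SBS' from pos 3. Output: "USSSBSBS"
Token 6: literal('H'). Output: "USSSBSBSH"
Token 7: backref(off=5, len=5). Copied 'BSBSH' from pos 4. Output: "USSSBSBSHBSBSH"
Token 8: backref(off=3, len=1). Copied 'B' from pos 11. Output: "USSSBSBSHBSBSHB"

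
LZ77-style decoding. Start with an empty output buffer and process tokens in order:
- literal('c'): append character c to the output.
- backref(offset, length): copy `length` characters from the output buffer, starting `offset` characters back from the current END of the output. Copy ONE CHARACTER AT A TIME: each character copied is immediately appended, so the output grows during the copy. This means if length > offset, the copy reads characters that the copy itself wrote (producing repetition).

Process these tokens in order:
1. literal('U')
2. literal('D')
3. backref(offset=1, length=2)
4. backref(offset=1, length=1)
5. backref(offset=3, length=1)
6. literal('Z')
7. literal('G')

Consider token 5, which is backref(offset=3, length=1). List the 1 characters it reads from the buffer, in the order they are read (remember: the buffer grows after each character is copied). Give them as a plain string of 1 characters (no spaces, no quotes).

Token 1: literal('U'). Output: "U"
Token 2: literal('D'). Output: "UD"
Token 3: backref(off=1, len=2) (overlapping!). Copied 'DD' from pos 1. Output: "UDDD"
Token 4: backref(off=1, len=1). Copied 'D' from pos 3. Output: "UDDDD"
Token 5: backref(off=3, len=1). Buffer before: "UDDDD" (len 5)
  byte 1: read out[2]='D', append. Buffer now: "UDDDDD"

Answer: D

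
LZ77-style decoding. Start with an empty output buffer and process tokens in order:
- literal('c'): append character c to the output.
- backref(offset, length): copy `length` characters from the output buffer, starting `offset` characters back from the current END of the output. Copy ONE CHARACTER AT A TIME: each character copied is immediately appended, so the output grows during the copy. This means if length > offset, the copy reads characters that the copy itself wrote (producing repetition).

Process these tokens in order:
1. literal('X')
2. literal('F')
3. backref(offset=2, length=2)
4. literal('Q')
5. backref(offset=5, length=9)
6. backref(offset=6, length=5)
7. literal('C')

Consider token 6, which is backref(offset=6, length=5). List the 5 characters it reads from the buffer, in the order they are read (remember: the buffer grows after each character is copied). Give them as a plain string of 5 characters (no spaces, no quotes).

Token 1: literal('X'). Output: "X"
Token 2: literal('F'). Output: "XF"
Token 3: backref(off=2, len=2). Copied 'XF' from pos 0. Output: "XFXF"
Token 4: literal('Q'). Output: "XFXFQ"
Token 5: backref(off=5, len=9) (overlapping!). Copied 'XFXFQXFXF' from pos 0. Output: "XFXFQXFXFQXFXF"
Token 6: backref(off=6, len=5). Buffer before: "XFXFQXFXFQXFXF" (len 14)
  byte 1: read out[8]='F', append. Buffer now: "XFXFQXFXFQXFXFF"
  byte 2: read out[9]='Q', append. Buffer now: "XFXFQXFXFQXFXFFQ"
  byte 3: read out[10]='X', append. Buffer now: "XFXFQXFXFQXFXFFQX"
  byte 4: read out[11]='F', append. Buffer now: "XFXFQXFXFQXFXFFQXF"
  byte 5: read out[12]='X', append. Buffer now: "XFXFQXFXFQXFXFFQXFX"

Answer: FQXFX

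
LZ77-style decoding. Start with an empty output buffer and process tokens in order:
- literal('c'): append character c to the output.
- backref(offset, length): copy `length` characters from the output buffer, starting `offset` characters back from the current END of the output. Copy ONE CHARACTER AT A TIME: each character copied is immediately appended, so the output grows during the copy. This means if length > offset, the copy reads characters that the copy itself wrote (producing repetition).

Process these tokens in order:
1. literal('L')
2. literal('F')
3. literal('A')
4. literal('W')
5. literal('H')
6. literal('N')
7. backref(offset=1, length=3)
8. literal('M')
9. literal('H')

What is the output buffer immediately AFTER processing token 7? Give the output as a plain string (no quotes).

Answer: LFAWHNNNN

Derivation:
Token 1: literal('L'). Output: "L"
Token 2: literal('F'). Output: "LF"
Token 3: literal('A'). Output: "LFA"
Token 4: literal('W'). Output: "LFAW"
Token 5: literal('H'). Output: "LFAWH"
Token 6: literal('N'). Output: "LFAWHN"
Token 7: backref(off=1, len=3) (overlapping!). Copied 'NNN' from pos 5. Output: "LFAWHNNNN"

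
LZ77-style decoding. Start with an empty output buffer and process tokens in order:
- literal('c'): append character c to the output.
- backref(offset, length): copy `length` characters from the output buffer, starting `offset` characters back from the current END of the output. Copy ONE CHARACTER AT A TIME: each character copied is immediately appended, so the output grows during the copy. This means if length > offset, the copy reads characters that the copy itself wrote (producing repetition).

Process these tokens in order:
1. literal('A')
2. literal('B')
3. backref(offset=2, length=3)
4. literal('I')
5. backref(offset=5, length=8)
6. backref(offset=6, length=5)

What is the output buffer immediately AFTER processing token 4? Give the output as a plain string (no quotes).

Token 1: literal('A'). Output: "A"
Token 2: literal('B'). Output: "AB"
Token 3: backref(off=2, len=3) (overlapping!). Copied 'ABA' from pos 0. Output: "ABABA"
Token 4: literal('I'). Output: "ABABAI"

Answer: ABABAI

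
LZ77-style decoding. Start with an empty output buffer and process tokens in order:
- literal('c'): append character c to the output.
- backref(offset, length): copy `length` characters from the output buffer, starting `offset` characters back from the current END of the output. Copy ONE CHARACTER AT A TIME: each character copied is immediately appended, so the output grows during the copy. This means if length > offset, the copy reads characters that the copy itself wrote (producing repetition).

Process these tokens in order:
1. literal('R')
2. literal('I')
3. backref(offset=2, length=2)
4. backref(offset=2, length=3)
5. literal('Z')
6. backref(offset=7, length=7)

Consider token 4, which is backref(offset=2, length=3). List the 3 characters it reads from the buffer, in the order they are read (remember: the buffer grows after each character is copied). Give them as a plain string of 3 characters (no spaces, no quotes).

Token 1: literal('R'). Output: "R"
Token 2: literal('I'). Output: "RI"
Token 3: backref(off=2, len=2). Copied 'RI' from pos 0. Output: "RIRI"
Token 4: backref(off=2, len=3). Buffer before: "RIRI" (len 4)
  byte 1: read out[2]='R', append. Buffer now: "RIRIR"
  byte 2: read out[3]='I', append. Buffer now: "RIRIRI"
  byte 3: read out[4]='R', append. Buffer now: "RIRIRIR"

Answer: RIR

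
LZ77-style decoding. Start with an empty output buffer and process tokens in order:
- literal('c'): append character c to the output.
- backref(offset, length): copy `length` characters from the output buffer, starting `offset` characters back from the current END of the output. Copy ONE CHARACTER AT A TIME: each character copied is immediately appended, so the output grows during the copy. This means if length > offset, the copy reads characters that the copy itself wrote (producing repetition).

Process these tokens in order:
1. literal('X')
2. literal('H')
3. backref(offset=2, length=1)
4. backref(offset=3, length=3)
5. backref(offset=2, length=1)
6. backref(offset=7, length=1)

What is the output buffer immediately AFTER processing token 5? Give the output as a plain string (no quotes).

Answer: XHXXHXH

Derivation:
Token 1: literal('X'). Output: "X"
Token 2: literal('H'). Output: "XH"
Token 3: backref(off=2, len=1). Copied 'X' from pos 0. Output: "XHX"
Token 4: backref(off=3, len=3). Copied 'XHX' from pos 0. Output: "XHXXHX"
Token 5: backref(off=2, len=1). Copied 'H' from pos 4. Output: "XHXXHXH"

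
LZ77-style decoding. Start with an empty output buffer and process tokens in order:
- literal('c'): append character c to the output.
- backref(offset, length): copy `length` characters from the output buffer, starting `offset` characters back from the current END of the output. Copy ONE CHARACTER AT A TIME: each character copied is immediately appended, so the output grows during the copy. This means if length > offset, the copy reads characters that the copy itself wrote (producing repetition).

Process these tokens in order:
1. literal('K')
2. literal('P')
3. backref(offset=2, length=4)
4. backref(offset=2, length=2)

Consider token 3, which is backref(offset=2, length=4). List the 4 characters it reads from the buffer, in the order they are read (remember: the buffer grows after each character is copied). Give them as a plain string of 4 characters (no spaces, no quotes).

Answer: KPKP

Derivation:
Token 1: literal('K'). Output: "K"
Token 2: literal('P'). Output: "KP"
Token 3: backref(off=2, len=4). Buffer before: "KP" (len 2)
  byte 1: read out[0]='K', append. Buffer now: "KPK"
  byte 2: read out[1]='P', append. Buffer now: "KPKP"
  byte 3: read out[2]='K', append. Buffer now: "KPKPK"
  byte 4: read out[3]='P', append. Buffer now: "KPKPKP"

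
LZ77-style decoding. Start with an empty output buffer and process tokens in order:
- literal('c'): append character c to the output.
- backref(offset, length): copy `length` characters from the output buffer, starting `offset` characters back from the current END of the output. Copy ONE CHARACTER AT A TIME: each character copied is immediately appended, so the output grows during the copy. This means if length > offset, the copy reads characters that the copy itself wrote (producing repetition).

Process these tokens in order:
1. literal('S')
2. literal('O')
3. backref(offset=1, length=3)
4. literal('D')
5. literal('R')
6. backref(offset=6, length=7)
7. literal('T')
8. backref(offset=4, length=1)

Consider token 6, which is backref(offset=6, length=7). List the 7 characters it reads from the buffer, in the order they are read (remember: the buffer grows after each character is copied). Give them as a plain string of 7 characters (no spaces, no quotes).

Answer: OOOODRO

Derivation:
Token 1: literal('S'). Output: "S"
Token 2: literal('O'). Output: "SO"
Token 3: backref(off=1, len=3) (overlapping!). Copied 'OOO' from pos 1. Output: "SOOOO"
Token 4: literal('D'). Output: "SOOOOD"
Token 5: literal('R'). Output: "SOOOODR"
Token 6: backref(off=6, len=7). Buffer before: "SOOOODR" (len 7)
  byte 1: read out[1]='O', append. Buffer now: "SOOOODRO"
  byte 2: read out[2]='O', append. Buffer now: "SOOOODROO"
  byte 3: read out[3]='O', append. Buffer now: "SOOOODROOO"
  byte 4: read out[4]='O', append. Buffer now: "SOOOODROOOO"
  byte 5: read out[5]='D', append. Buffer now: "SOOOODROOOOD"
  byte 6: read out[6]='R', append. Buffer now: "SOOOODROOOODR"
  byte 7: read out[7]='O', append. Buffer now: "SOOOODROOOODRO"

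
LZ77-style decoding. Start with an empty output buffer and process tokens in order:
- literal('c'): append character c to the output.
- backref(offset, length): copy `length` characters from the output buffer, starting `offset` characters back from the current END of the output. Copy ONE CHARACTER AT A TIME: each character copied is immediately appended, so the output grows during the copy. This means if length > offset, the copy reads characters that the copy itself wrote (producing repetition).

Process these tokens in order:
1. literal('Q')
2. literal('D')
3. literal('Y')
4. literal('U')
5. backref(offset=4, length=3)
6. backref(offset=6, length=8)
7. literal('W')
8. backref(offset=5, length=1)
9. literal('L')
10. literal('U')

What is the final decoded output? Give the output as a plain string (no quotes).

Token 1: literal('Q'). Output: "Q"
Token 2: literal('D'). Output: "QD"
Token 3: literal('Y'). Output: "QDY"
Token 4: literal('U'). Output: "QDYU"
Token 5: backref(off=4, len=3). Copied 'QDY' from pos 0. Output: "QDYUQDY"
Token 6: backref(off=6, len=8) (overlapping!). Copied 'DYUQDYDY' from pos 1. Output: "QDYUQDYDYUQDYDY"
Token 7: literal('W'). Output: "QDYUQDYDYUQDYDYW"
Token 8: backref(off=5, len=1). Copied 'D' from pos 11. Output: "QDYUQDYDYUQDYDYWD"
Token 9: literal('L'). Output: "QDYUQDYDYUQDYDYWDL"
Token 10: literal('U'). Output: "QDYUQDYDYUQDYDYWDLU"

Answer: QDYUQDYDYUQDYDYWDLU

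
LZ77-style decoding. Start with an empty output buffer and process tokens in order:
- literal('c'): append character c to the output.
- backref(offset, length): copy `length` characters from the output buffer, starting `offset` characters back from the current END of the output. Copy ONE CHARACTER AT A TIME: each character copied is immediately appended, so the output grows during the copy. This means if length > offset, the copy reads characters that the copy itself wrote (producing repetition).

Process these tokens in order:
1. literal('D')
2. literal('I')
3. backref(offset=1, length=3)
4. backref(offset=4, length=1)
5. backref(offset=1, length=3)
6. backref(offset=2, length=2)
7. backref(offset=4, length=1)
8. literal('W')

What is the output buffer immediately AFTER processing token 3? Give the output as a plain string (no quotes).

Token 1: literal('D'). Output: "D"
Token 2: literal('I'). Output: "DI"
Token 3: backref(off=1, len=3) (overlapping!). Copied 'III' from pos 1. Output: "DIIII"

Answer: DIIII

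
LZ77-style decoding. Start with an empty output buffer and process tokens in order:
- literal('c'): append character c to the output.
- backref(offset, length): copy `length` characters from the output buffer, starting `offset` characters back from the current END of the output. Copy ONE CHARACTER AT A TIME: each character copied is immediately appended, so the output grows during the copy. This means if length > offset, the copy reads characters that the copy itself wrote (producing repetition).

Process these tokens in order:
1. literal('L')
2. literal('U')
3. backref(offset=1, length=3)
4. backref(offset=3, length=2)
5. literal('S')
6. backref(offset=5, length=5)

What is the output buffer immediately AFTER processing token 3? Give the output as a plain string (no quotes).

Token 1: literal('L'). Output: "L"
Token 2: literal('U'). Output: "LU"
Token 3: backref(off=1, len=3) (overlapping!). Copied 'UUU' from pos 1. Output: "LUUUU"

Answer: LUUUU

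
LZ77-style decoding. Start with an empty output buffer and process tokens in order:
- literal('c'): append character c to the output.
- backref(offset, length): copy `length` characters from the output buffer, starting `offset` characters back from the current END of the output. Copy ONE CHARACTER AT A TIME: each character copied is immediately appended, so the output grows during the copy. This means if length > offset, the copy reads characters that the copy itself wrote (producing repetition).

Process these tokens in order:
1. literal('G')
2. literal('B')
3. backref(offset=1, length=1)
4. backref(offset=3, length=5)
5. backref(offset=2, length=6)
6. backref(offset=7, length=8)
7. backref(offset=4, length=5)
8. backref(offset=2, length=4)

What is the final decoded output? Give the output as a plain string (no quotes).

Answer: GBBGBBGBGBGBGBBGBGBGBBBGBBBBBBB

Derivation:
Token 1: literal('G'). Output: "G"
Token 2: literal('B'). Output: "GB"
Token 3: backref(off=1, len=1). Copied 'B' from pos 1. Output: "GBB"
Token 4: backref(off=3, len=5) (overlapping!). Copied 'GBBGB' from pos 0. Output: "GBBGBBGB"
Token 5: backref(off=2, len=6) (overlapping!). Copied 'GBGBGB' from pos 6. Output: "GBBGBBGBGBGBGB"
Token 6: backref(off=7, len=8) (overlapping!). Copied 'BGBGBGBB' from pos 7. Output: "GBBGBBGBGBGBGBBGBGBGBB"
Token 7: backref(off=4, len=5) (overlapping!). Copied 'BGBBB' from pos 18. Output: "GBBGBBGBGBGBGBBGBGBGBBBGBBB"
Token 8: backref(off=2, len=4) (overlapping!). Copied 'BBBB' from pos 25. Output: "GBBGBBGBGBGBGBBGBGBGBBBGBBBBBBB"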